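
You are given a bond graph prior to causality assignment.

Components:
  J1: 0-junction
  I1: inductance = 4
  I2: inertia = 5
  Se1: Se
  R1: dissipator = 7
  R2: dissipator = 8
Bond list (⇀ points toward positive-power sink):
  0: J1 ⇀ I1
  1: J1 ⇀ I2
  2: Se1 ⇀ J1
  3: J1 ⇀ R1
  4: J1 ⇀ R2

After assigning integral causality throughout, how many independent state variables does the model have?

2  (I1, I2 all integral)

bond 2 |J1  (Se1: effort source, stroke at far end)
bond 0 |I1  (J1 effort already set via bond 2)
bond 1 |I2  (J1 effort already set via bond 2)
bond 3 |R1  (common-e at J1 fixed by 2)
bond 4 |R2  (J1 effort already set via bond 2)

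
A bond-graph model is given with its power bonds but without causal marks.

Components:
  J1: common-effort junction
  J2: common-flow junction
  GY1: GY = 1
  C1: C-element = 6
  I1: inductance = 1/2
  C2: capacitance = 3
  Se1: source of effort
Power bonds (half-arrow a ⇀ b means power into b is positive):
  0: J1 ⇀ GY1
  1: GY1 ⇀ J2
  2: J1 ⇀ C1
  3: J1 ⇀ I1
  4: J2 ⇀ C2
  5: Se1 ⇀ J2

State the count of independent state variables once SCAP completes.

3  (C1, C2, I1 all integral)

b5 |J2  (Se1: effort source, stroke at far end)
b2 |J1  (C1 integral (e out))
b0 |GY1  (0-jn J1 has e-setter on 2)
b3 |I1  (common-e at J1 fixed by 2)
b1 |GY1  (through GY1, causality inverts; strokes same side of GY1)
b4 |J2  (J2 flow already set via bond 1)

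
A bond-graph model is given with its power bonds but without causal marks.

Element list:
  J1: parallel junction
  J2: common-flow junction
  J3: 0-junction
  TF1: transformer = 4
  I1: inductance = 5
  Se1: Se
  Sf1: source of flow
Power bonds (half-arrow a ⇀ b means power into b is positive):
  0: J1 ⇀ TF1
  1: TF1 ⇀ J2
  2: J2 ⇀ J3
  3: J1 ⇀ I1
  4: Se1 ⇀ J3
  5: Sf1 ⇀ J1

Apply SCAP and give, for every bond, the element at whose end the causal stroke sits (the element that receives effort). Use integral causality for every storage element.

b4 →J3  (Se1 fixes effort; stroke away)
b5 →Sf1  (Sf1: flow source, stroke at near end)
b2 →J2  (common-e at J3 fixed by 4)
b1 →TF1  (J2 needs exactly one f-in)
b0 →J1  (TF1 one-in-one-out from 1)
b3 →I1  (J1: bond 0 brought effort, rest push out)

#0 stroke at J1
#1 stroke at TF1
#2 stroke at J2
#3 stroke at I1
#4 stroke at J3
#5 stroke at Sf1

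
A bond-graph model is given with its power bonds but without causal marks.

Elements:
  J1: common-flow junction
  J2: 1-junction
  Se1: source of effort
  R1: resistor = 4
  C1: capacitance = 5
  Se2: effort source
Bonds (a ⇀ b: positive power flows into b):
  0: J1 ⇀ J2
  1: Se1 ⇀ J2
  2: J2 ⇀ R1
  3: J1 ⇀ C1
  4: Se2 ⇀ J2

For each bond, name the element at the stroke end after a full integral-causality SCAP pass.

bond 0 |J2
bond 1 |J2
bond 2 |R1
bond 3 |J1
bond 4 |J2

#1 stroke→J2  (Se1 fixes effort; stroke away)
#4 stroke→J2  (source Se2 imposes e)
#3 stroke→J1  (C1: C, integral causality)
#0 stroke→J2  (J1: last free bond brings flow in)
#2 stroke→R1  (only one flow-in slot at J2)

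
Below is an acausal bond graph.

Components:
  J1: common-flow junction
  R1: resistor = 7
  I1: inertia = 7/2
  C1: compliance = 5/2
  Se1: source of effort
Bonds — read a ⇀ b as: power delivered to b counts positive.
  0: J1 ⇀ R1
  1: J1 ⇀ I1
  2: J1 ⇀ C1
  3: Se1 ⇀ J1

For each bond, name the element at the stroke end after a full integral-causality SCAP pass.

b0 stroke→J1
b1 stroke→I1
b2 stroke→J1
b3 stroke→J1

bond 3 |J1  (Se1: effort source, stroke at far end)
bond 1 |I1  (I1: I, integral causality)
bond 0 |J1  (common-f at J1 fixed by 1)
bond 2 |J1  (1-jn J1 has f-setter on 1)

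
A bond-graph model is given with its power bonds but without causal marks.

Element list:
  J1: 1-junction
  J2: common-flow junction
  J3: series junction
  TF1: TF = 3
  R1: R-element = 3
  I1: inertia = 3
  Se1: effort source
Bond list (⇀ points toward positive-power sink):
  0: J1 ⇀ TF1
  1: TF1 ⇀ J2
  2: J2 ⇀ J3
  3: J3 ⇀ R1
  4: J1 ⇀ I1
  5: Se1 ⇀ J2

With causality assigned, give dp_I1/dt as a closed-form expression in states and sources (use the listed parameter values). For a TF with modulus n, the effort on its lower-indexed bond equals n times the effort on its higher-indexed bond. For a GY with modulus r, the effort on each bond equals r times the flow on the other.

dp_I1/dt = 3*E_Se1 - 9*p_I1

β5 stroke→J2  (Se1 fixes effort; stroke away)
β4 stroke→I1  (I1 integral (f out))
β0 stroke→J1  (common-f at J1 fixed by 4)
β1 stroke→TF1  (TF1: transformer flips bond 0)
β2 stroke→J2  (J2 flow already set via bond 1)
β3 stroke→J3  (1-jn J3 has f-setter on 2)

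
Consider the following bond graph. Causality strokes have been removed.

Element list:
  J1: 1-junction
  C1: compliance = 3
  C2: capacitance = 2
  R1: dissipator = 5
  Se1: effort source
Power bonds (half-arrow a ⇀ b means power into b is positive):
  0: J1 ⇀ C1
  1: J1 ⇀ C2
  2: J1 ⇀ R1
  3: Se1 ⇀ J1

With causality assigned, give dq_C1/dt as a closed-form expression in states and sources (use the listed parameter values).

dq_C1/dt = E_Se1/5 - q_C1/15 - q_C2/10

b3 stroke at J1  (Se1 fixes effort; stroke away)
b0 stroke at J1  (prefer integral on C1)
b1 stroke at J1  (C2 outputs effort q/C2)
b2 stroke at R1  (J1 needs exactly one f-in)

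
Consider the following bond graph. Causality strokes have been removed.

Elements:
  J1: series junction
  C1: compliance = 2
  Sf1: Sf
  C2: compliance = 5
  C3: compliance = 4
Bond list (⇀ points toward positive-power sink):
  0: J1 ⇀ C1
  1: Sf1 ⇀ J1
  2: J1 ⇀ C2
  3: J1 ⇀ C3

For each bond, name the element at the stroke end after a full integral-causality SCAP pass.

bond 0 stroke→J1
bond 1 stroke→Sf1
bond 2 stroke→J1
bond 3 stroke→J1

bond 1 →Sf1  (Sf1 (Sf) sets flow on bond)
bond 0 →J1  (J1 flow already set via bond 1)
bond 2 →J1  (J1: bond 1 brought flow, rest push out)
bond 3 →J1  (J1: bond 1 brought flow, rest push out)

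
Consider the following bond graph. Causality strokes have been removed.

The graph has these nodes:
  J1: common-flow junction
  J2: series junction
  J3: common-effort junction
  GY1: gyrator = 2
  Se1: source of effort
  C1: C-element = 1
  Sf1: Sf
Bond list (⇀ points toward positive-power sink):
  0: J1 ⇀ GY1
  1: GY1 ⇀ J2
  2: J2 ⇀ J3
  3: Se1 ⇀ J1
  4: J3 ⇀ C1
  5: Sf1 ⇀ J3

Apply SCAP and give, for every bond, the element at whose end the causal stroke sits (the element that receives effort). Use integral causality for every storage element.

#3 stroke at J1  (Se1: effort source, stroke at far end)
#5 stroke at Sf1  (source Sf1 imposes f)
#0 stroke at GY1  (J1 needs exactly one f-in)
#1 stroke at GY1  (GY GY1: same side as bond 0)
#2 stroke at J2  (J2: bond 1 brought flow, rest push out)
#4 stroke at J3  (closing 0-jn rule on J3)

b0 stroke→GY1
b1 stroke→GY1
b2 stroke→J2
b3 stroke→J1
b4 stroke→J3
b5 stroke→Sf1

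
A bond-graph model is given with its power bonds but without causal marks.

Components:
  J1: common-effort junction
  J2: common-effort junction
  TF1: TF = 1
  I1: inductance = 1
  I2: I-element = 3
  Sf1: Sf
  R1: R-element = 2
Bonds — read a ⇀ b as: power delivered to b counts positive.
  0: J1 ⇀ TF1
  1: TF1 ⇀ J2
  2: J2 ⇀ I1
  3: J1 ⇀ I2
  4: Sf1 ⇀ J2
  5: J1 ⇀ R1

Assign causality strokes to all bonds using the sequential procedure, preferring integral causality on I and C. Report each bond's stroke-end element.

#0 →TF1
#1 →J2
#2 →I1
#3 →I2
#4 →Sf1
#5 →J1

#4 stroke at Sf1  (source Sf1 imposes f)
#2 stroke at I1  (I1: I, integral causality)
#1 stroke at J2  (J2 needs exactly one e-in)
#0 stroke at TF1  (TF1: transformer flips bond 1)
#3 stroke at I2  (I2 outputs flow p/I2)
#5 stroke at J1  (J1: last free bond brings effort in)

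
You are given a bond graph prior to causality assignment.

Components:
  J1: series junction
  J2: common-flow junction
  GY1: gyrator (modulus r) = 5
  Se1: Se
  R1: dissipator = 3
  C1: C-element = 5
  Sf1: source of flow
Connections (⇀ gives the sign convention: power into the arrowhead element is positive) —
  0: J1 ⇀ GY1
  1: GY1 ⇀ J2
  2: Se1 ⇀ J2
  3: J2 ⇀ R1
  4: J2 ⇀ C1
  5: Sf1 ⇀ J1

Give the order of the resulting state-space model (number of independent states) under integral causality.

1  (C1 all integral)

bond 2 |J2  (Se1 fixes effort; stroke away)
bond 5 |Sf1  (source Sf1 imposes f)
bond 0 |J1  (1-jn J1 has f-setter on 5)
bond 1 |J2  (through GY1, causality inverts; strokes same side of GY1)
bond 4 |J2  (C1 integral (e out))
bond 3 |R1  (closing 1-jn rule on J2)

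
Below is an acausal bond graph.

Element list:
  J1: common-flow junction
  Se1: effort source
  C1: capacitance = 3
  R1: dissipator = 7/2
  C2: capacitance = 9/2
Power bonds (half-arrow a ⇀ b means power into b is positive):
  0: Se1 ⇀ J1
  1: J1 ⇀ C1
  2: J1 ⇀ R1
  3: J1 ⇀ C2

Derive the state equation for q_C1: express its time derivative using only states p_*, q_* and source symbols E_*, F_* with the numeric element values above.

b0 →J1  (source Se1 imposes e)
b1 →J1  (C1: C, integral causality)
b3 →J1  (C2 integral (e out))
b2 →R1  (closing 1-jn rule on J1)

dq_C1/dt = 2*E_Se1/7 - 2*q_C1/21 - 4*q_C2/63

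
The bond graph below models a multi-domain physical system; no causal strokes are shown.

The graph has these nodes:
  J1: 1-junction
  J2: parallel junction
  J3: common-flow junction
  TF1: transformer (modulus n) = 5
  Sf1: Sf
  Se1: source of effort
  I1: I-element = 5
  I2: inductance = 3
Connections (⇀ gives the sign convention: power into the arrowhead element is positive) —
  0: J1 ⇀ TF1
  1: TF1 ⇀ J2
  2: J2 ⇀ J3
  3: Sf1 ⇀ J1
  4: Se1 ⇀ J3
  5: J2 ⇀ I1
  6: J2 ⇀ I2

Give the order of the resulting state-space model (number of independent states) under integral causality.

2  (I1, I2 all integral)

b3 stroke→Sf1  (Sf1: flow source, stroke at near end)
b4 stroke→J3  (source Se1 imposes e)
b0 stroke→J1  (common-f at J1 fixed by 3)
b2 stroke→J2  (only one flow-in slot at J3)
b1 stroke→TF1  (through TF1, causality passes straight; one stroke at TF1)
b5 stroke→I1  (common-e at J2 fixed by 2)
b6 stroke→I2  (J2 effort already set via bond 2)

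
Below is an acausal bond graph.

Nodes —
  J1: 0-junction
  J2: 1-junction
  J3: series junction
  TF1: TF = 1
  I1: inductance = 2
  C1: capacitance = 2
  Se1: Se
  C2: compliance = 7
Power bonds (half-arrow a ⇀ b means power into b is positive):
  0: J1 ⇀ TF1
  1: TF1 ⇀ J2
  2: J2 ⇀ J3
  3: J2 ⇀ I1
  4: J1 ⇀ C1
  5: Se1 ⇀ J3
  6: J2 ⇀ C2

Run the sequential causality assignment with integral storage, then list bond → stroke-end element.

#0 stroke at TF1
#1 stroke at J2
#2 stroke at J2
#3 stroke at I1
#4 stroke at J1
#5 stroke at J3
#6 stroke at J2

b5 stroke→J3  (Se1: effort source, stroke at far end)
b2 stroke→J2  (J3 needs exactly one f-in)
b3 stroke→I1  (I1: I, integral causality)
b1 stroke→J2  (J2 flow already set via bond 3)
b6 stroke→J2  (common-f at J2 fixed by 3)
b0 stroke→TF1  (through TF1, causality passes straight; one stroke at TF1)
b4 stroke→J1  (J1 needs exactly one e-in)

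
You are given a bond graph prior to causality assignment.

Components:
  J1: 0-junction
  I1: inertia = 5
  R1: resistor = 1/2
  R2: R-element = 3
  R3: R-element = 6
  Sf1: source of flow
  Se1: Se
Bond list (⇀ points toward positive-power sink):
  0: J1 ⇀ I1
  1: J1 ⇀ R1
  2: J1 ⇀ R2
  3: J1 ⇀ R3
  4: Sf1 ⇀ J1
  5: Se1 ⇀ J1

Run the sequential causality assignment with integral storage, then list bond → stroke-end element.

β4 →Sf1  (source Sf1 imposes f)
β5 →J1  (Se1: effort source, stroke at far end)
β0 →I1  (common-e at J1 fixed by 5)
β1 →R1  (0-jn J1 has e-setter on 5)
β2 →R2  (0-jn J1 has e-setter on 5)
β3 →R3  (common-e at J1 fixed by 5)

β0 →I1
β1 →R1
β2 →R2
β3 →R3
β4 →Sf1
β5 →J1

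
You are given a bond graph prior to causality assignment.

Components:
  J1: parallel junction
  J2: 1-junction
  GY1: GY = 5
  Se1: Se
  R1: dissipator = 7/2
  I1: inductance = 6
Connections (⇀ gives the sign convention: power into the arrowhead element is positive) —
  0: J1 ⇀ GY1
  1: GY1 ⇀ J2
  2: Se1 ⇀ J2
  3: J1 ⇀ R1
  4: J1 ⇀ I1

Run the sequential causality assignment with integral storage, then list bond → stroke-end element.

bond 0 |GY1
bond 1 |GY1
bond 2 |J2
bond 3 |J1
bond 4 |I1

b2 stroke→J2  (Se1 (Se) sets effort on bond)
b1 stroke→GY1  (J2 needs exactly one f-in)
b0 stroke→GY1  (GY1 both-in/both-out from 1)
b4 stroke→I1  (I1 integral (f out))
b3 stroke→J1  (J1: last free bond brings effort in)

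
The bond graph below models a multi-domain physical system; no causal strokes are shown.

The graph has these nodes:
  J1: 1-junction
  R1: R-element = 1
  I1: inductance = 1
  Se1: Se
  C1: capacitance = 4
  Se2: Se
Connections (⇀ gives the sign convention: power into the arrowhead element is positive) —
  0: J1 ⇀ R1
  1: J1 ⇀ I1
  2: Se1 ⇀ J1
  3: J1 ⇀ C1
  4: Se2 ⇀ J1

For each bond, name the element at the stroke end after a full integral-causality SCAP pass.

β0 →J1
β1 →I1
β2 →J1
β3 →J1
β4 →J1

β2 stroke at J1  (source Se1 imposes e)
β4 stroke at J1  (Se2 fixes effort; stroke away)
β1 stroke at I1  (I1 outputs flow p/I1)
β0 stroke at J1  (J1 flow already set via bond 1)
β3 stroke at J1  (J1: bond 1 brought flow, rest push out)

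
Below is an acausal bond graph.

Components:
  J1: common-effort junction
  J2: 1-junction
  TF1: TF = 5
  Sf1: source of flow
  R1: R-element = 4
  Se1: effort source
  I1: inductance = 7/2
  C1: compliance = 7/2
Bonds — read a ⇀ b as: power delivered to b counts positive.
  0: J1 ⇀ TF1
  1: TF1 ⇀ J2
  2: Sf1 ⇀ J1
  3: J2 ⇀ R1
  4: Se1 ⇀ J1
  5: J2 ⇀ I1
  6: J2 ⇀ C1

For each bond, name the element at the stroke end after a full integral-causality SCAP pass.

β2 stroke→Sf1  (Sf1 (Sf) sets flow on bond)
β4 stroke→J1  (Se1 fixes effort; stroke away)
β0 stroke→TF1  (J1: bond 4 brought effort, rest push out)
β1 stroke→J2  (through TF1, causality passes straight; one stroke at TF1)
β5 stroke→I1  (I1 integral (f out))
β3 stroke→J2  (J2 flow already set via bond 5)
β6 stroke→J2  (J2 flow already set via bond 5)

bond 0 →TF1
bond 1 →J2
bond 2 →Sf1
bond 3 →J2
bond 4 →J1
bond 5 →I1
bond 6 →J2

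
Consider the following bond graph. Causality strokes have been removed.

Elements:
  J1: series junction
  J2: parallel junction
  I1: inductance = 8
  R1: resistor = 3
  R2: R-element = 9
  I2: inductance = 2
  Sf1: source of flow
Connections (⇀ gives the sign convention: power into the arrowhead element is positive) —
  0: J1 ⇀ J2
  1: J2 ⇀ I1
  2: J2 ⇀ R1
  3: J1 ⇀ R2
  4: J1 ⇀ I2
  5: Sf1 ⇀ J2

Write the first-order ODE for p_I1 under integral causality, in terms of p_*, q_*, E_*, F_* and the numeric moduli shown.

bond 5 |Sf1  (Sf1 (Sf) sets flow on bond)
bond 1 |I1  (I1 integral (f out))
bond 4 |I2  (I2: I, integral causality)
bond 0 |J1  (J1 flow already set via bond 4)
bond 3 |J1  (1-jn J1 has f-setter on 4)
bond 2 |J2  (closing 0-jn rule on J2)

dp_I1/dt = 3*F_Sf1 - 3*p_I1/8 + 3*p_I2/2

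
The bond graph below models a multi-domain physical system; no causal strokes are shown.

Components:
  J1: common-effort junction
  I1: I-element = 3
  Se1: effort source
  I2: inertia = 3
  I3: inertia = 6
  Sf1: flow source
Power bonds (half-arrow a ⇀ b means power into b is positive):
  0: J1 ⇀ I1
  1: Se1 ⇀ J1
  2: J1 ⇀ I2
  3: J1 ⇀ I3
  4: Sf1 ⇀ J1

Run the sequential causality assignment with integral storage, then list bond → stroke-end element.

β1 |J1  (Se1 (Se) sets effort on bond)
β4 |Sf1  (Sf1: flow source, stroke at near end)
β0 |I1  (common-e at J1 fixed by 1)
β2 |I2  (J1 effort already set via bond 1)
β3 |I3  (J1: bond 1 brought effort, rest push out)

b0 stroke→I1
b1 stroke→J1
b2 stroke→I2
b3 stroke→I3
b4 stroke→Sf1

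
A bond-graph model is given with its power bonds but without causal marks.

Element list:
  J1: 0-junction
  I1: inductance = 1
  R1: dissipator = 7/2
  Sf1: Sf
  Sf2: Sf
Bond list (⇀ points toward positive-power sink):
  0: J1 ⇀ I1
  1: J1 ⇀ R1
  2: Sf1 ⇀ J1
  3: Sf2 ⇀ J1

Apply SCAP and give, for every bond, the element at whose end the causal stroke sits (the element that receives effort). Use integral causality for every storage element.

b2 |Sf1  (Sf1: flow source, stroke at near end)
b3 |Sf2  (Sf2 fixes flow; stroke at Sf2)
b0 |I1  (I1 integral (f out))
b1 |J1  (J1 needs exactly one e-in)

b0 stroke at I1
b1 stroke at J1
b2 stroke at Sf1
b3 stroke at Sf2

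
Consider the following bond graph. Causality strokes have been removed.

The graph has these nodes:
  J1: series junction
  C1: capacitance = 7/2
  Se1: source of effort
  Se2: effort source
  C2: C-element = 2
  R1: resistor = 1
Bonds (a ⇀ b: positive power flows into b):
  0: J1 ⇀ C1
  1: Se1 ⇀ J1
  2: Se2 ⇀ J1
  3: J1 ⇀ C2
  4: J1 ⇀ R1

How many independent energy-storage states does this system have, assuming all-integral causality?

#1 →J1  (Se1 fixes effort; stroke away)
#2 →J1  (Se2 (Se) sets effort on bond)
#0 →J1  (C1 integral (e out))
#3 →J1  (C2 outputs effort q/C2)
#4 →R1  (closing 1-jn rule on J1)

2  (C1, C2 all integral)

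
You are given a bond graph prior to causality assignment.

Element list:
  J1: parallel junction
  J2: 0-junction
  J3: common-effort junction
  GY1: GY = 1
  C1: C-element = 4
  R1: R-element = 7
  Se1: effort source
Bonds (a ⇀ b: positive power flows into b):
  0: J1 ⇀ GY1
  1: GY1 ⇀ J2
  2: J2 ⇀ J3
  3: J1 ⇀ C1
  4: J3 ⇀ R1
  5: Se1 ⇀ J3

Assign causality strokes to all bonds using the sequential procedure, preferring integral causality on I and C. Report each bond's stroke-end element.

β5 |J3  (Se1 fixes effort; stroke away)
β2 |J2  (0-jn J3 has e-setter on 5)
β4 |R1  (0-jn J3 has e-setter on 5)
β1 |GY1  (J2: bond 2 brought effort, rest push out)
β0 |GY1  (GY GY1: same side as bond 1)
β3 |J1  (J1: last free bond brings effort in)

bond 0 stroke at GY1
bond 1 stroke at GY1
bond 2 stroke at J2
bond 3 stroke at J1
bond 4 stroke at R1
bond 5 stroke at J3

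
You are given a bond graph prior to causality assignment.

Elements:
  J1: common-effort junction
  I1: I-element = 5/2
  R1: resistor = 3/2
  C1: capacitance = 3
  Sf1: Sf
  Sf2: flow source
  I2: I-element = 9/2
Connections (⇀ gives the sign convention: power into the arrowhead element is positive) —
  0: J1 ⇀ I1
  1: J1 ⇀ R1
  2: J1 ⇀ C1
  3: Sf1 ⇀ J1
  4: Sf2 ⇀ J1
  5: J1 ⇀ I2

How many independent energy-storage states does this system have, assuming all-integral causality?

bond 3 stroke at Sf1  (source Sf1 imposes f)
bond 4 stroke at Sf2  (Sf2 (Sf) sets flow on bond)
bond 0 stroke at I1  (I1: I, integral causality)
bond 2 stroke at J1  (prefer integral on C1)
bond 1 stroke at R1  (J1 effort already set via bond 2)
bond 5 stroke at I2  (J1: bond 2 brought effort, rest push out)

3  (C1, I1, I2 all integral)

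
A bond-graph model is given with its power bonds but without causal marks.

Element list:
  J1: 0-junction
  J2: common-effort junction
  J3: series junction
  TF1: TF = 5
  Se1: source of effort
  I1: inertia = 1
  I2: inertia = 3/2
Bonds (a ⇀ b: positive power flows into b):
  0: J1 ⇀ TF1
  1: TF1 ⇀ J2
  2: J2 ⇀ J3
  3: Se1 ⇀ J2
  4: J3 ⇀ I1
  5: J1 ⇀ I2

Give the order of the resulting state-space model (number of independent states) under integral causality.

2  (I1, I2 all integral)

β3 →J2  (Se1: effort source, stroke at far end)
β1 →TF1  (0-jn J2 has e-setter on 3)
β2 →J3  (0-jn J2 has e-setter on 3)
β4 →I1  (only one flow-in slot at J3)
β0 →J1  (TF1 one-in-one-out from 1)
β5 →I2  (common-e at J1 fixed by 0)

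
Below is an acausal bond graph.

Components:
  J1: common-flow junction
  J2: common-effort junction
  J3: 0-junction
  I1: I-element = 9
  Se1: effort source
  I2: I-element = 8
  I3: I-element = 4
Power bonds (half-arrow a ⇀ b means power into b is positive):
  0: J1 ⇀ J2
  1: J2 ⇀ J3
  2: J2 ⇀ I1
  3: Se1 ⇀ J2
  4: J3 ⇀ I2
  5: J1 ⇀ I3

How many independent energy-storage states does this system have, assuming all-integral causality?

β3 stroke→J2  (Se1: effort source, stroke at far end)
β0 stroke→J1  (J2: bond 3 brought effort, rest push out)
β1 stroke→J3  (common-e at J2 fixed by 3)
β2 stroke→I1  (0-jn J2 has e-setter on 3)
β4 stroke→I2  (J3: bond 1 brought effort, rest push out)
β5 stroke→I3  (only one flow-in slot at J1)

3  (I1, I2, I3 all integral)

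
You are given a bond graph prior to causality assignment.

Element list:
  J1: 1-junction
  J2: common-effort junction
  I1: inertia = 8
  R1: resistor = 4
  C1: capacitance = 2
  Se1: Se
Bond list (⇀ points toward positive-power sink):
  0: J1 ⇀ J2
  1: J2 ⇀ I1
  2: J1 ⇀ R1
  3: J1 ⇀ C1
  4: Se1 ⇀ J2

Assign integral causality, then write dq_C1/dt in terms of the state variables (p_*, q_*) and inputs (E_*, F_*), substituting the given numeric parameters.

b4 stroke at J2  (source Se1 imposes e)
b0 stroke at J1  (J2 effort already set via bond 4)
b1 stroke at I1  (0-jn J2 has e-setter on 4)
b3 stroke at J1  (C1: C, integral causality)
b2 stroke at R1  (only one flow-in slot at J1)

dq_C1/dt = -E_Se1/4 - q_C1/8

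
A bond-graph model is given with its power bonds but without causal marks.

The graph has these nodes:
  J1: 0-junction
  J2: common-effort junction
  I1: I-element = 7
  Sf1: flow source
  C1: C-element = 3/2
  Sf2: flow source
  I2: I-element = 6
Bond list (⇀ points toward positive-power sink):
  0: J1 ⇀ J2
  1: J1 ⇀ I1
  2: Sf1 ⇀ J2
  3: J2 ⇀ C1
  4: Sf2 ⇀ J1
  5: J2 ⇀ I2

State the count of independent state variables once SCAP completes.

3  (C1, I1, I2 all integral)

b2 stroke at Sf1  (Sf1 fixes flow; stroke at Sf1)
b4 stroke at Sf2  (Sf2: flow source, stroke at near end)
b1 stroke at I1  (I1 outputs flow p/I1)
b0 stroke at J1  (J1: last free bond brings effort in)
b3 stroke at J2  (C1 integral (e out))
b5 stroke at I2  (J2: bond 3 brought effort, rest push out)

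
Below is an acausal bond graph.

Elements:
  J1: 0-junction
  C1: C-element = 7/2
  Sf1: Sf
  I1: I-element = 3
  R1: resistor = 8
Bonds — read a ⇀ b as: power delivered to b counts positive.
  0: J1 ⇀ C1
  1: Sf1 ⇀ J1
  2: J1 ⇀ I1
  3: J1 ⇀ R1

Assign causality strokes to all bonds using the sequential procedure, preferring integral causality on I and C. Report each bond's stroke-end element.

#0 |J1
#1 |Sf1
#2 |I1
#3 |R1

bond 1 stroke at Sf1  (source Sf1 imposes f)
bond 0 stroke at J1  (C1 outputs effort q/C1)
bond 2 stroke at I1  (J1: bond 0 brought effort, rest push out)
bond 3 stroke at R1  (common-e at J1 fixed by 0)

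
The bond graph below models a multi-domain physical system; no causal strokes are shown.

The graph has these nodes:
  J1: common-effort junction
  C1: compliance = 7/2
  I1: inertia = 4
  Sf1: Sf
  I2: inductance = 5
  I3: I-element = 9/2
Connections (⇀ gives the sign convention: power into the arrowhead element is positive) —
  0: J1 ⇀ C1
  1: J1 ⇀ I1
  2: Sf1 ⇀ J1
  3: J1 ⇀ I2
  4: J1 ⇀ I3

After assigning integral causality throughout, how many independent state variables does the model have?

b2 →Sf1  (Sf1: flow source, stroke at near end)
b0 →J1  (prefer integral on C1)
b1 →I1  (0-jn J1 has e-setter on 0)
b3 →I2  (J1 effort already set via bond 0)
b4 →I3  (J1 effort already set via bond 0)

4  (C1, I1, I2, I3 all integral)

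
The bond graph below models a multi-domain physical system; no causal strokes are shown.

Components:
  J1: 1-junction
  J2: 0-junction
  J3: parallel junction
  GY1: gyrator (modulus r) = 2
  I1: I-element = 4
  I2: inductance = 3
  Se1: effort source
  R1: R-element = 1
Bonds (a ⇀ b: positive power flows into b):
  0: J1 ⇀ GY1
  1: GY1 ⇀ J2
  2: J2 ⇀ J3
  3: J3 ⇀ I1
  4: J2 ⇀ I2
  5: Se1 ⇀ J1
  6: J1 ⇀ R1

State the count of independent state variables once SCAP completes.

b5 stroke→J1  (Se1: effort source, stroke at far end)
b3 stroke→I1  (I1 outputs flow p/I1)
b2 stroke→J3  (J3: last free bond brings effort in)
b4 stroke→I2  (I2 integral (f out))
b1 stroke→J2  (closing 0-jn rule on J2)
b0 stroke→J1  (through GY1, causality inverts; strokes same side of GY1)
b6 stroke→R1  (only one flow-in slot at J1)

2  (I1, I2 all integral)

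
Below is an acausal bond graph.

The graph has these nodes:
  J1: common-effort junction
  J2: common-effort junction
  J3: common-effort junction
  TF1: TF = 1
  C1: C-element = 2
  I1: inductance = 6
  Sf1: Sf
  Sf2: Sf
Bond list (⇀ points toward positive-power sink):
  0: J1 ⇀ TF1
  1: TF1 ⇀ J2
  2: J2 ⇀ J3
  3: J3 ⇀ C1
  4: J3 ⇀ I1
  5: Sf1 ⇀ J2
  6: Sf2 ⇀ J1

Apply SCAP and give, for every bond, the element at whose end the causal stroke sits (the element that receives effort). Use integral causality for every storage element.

b5 stroke→Sf1  (Sf1: flow source, stroke at near end)
b6 stroke→Sf2  (Sf2 fixes flow; stroke at Sf2)
b0 stroke→J1  (J1 needs exactly one e-in)
b1 stroke→TF1  (TF1: transformer flips bond 0)
b2 stroke→J2  (J2 needs exactly one e-in)
b3 stroke→J3  (prefer integral on C1)
b4 stroke→I1  (0-jn J3 has e-setter on 3)

β0 stroke at J1
β1 stroke at TF1
β2 stroke at J2
β3 stroke at J3
β4 stroke at I1
β5 stroke at Sf1
β6 stroke at Sf2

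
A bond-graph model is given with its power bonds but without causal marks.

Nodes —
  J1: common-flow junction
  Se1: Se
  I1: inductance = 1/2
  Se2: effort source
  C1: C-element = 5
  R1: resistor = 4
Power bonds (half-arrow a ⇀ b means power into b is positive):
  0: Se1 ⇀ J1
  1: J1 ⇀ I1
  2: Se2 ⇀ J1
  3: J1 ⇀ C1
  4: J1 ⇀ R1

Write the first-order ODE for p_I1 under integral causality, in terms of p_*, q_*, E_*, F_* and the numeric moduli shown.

β0 →J1  (Se1 (Se) sets effort on bond)
β2 →J1  (Se2 fixes effort; stroke away)
β1 →I1  (prefer integral on I1)
β3 →J1  (common-f at J1 fixed by 1)
β4 →J1  (J1 flow already set via bond 1)

dp_I1/dt = E_Se1 + E_Se2 - 8*p_I1 - q_C1/5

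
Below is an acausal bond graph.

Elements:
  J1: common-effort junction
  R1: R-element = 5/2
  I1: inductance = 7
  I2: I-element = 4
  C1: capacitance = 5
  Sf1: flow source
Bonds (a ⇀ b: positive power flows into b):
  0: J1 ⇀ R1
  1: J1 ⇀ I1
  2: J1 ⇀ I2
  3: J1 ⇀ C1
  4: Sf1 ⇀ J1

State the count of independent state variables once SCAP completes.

3  (C1, I1, I2 all integral)

#4 stroke→Sf1  (Sf1 (Sf) sets flow on bond)
#1 stroke→I1  (I1 outputs flow p/I1)
#2 stroke→I2  (prefer integral on I2)
#3 stroke→J1  (prefer integral on C1)
#0 stroke→R1  (J1 effort already set via bond 3)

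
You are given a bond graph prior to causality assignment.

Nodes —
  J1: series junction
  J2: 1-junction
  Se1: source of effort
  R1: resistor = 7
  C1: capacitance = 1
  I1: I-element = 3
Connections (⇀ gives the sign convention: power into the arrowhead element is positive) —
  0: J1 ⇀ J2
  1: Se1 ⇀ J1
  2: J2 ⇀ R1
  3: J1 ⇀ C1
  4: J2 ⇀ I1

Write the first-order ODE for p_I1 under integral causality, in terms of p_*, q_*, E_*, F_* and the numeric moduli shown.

β1 stroke at J1  (Se1 fixes effort; stroke away)
β3 stroke at J1  (C1 outputs effort q/C1)
β0 stroke at J2  (J1: last free bond brings flow in)
β4 stroke at I1  (I1 integral (f out))
β2 stroke at J2  (J2 flow already set via bond 4)

dp_I1/dt = E_Se1 - 7*p_I1/3 - q_C1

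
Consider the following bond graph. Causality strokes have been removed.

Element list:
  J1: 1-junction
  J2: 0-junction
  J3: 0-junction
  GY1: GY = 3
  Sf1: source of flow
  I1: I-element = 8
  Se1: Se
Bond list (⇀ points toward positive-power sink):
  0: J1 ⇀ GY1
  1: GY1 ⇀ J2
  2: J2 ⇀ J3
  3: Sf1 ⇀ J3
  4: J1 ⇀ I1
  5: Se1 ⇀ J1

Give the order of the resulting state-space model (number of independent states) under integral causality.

1  (I1 all integral)

bond 3 stroke→Sf1  (Sf1 (Sf) sets flow on bond)
bond 5 stroke→J1  (Se1: effort source, stroke at far end)
bond 2 stroke→J3  (J3: last free bond brings effort in)
bond 1 stroke→J2  (J2 needs exactly one e-in)
bond 0 stroke→J1  (GY1: gyrator matches bond 1)
bond 4 stroke→I1  (only one flow-in slot at J1)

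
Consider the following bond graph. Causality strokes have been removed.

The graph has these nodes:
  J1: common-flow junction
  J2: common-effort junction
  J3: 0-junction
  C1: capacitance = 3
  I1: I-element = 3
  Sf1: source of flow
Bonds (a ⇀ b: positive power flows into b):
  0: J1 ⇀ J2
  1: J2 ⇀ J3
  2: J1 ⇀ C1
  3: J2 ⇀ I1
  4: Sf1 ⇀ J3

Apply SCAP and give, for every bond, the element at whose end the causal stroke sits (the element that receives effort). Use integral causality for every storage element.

b0 stroke at J2
b1 stroke at J3
b2 stroke at J1
b3 stroke at I1
b4 stroke at Sf1

bond 4 |Sf1  (Sf1: flow source, stroke at near end)
bond 1 |J3  (J3 needs exactly one e-in)
bond 2 |J1  (C1 outputs effort q/C1)
bond 0 |J2  (only one flow-in slot at J1)
bond 3 |I1  (J2: bond 0 brought effort, rest push out)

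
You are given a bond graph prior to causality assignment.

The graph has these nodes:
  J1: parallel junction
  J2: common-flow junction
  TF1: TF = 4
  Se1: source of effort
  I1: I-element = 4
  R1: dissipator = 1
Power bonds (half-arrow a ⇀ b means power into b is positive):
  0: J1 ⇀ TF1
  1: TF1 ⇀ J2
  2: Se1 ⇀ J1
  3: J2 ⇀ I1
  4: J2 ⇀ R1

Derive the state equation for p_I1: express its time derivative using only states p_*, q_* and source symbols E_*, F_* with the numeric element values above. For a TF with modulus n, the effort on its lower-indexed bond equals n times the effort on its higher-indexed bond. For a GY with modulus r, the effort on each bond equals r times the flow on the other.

b2 →J1  (Se1 fixes effort; stroke away)
b0 →TF1  (0-jn J1 has e-setter on 2)
b1 →J2  (TF1 one-in-one-out from 0)
b3 →I1  (I1 outputs flow p/I1)
b4 →J2  (common-f at J2 fixed by 3)

dp_I1/dt = E_Se1/4 - p_I1/4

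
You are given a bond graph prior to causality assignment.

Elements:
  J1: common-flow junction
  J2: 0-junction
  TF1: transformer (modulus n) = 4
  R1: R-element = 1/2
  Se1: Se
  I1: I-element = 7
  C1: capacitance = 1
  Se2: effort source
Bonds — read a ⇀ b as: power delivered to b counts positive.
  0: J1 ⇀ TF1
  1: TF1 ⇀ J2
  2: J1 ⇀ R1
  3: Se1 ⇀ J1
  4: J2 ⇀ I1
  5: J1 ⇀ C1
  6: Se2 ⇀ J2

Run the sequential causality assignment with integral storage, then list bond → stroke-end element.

bond 3 stroke→J1  (source Se1 imposes e)
bond 6 stroke→J2  (Se2 fixes effort; stroke away)
bond 1 stroke→TF1  (common-e at J2 fixed by 6)
bond 4 stroke→I1  (J2: bond 6 brought effort, rest push out)
bond 0 stroke→J1  (through TF1, causality passes straight; one stroke at TF1)
bond 5 stroke→J1  (prefer integral on C1)
bond 2 stroke→R1  (only one flow-in slot at J1)

b0 →J1
b1 →TF1
b2 →R1
b3 →J1
b4 →I1
b5 →J1
b6 →J2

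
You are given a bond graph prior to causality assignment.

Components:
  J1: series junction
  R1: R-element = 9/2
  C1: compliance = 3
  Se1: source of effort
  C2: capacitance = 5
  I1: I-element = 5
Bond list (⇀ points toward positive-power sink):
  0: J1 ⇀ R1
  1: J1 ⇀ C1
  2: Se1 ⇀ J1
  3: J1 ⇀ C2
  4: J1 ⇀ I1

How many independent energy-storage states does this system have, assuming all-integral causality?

bond 2 →J1  (Se1 (Se) sets effort on bond)
bond 1 →J1  (C1: C, integral causality)
bond 3 →J1  (C2 outputs effort q/C2)
bond 4 →I1  (I1 outputs flow p/I1)
bond 0 →J1  (J1 flow already set via bond 4)

3  (C1, C2, I1 all integral)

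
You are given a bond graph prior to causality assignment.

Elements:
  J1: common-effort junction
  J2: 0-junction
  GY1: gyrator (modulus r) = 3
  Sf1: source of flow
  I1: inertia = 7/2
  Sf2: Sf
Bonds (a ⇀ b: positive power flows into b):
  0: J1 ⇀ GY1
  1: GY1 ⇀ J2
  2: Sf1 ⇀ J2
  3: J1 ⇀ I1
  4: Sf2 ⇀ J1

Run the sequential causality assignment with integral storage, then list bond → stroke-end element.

#0 |J1
#1 |J2
#2 |Sf1
#3 |I1
#4 |Sf2

β2 →Sf1  (Sf1 (Sf) sets flow on bond)
β4 →Sf2  (Sf2 (Sf) sets flow on bond)
β1 →J2  (closing 0-jn rule on J2)
β0 →J1  (GY GY1: same side as bond 1)
β3 →I1  (0-jn J1 has e-setter on 0)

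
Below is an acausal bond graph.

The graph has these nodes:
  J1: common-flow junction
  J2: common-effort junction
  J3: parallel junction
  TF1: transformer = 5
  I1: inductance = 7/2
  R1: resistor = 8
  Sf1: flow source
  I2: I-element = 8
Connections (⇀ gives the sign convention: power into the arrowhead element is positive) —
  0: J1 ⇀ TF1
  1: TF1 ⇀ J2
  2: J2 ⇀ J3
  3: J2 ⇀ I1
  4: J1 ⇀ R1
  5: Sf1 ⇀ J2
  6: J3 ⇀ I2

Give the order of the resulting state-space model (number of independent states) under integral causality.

2  (I1, I2 all integral)

#5 stroke→Sf1  (source Sf1 imposes f)
#3 stroke→I1  (prefer integral on I1)
#6 stroke→I2  (I2 outputs flow p/I2)
#2 stroke→J3  (J3 needs exactly one e-in)
#1 stroke→J2  (J2: last free bond brings effort in)
#0 stroke→TF1  (TF1 one-in-one-out from 1)
#4 stroke→J1  (1-jn J1 has f-setter on 0)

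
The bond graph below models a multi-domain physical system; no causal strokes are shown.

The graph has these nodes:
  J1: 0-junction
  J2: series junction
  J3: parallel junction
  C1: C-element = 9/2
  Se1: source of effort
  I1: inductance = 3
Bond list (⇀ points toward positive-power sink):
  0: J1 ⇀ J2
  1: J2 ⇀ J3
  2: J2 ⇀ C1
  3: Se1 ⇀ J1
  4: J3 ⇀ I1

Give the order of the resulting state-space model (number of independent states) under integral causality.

b3 |J1  (source Se1 imposes e)
b0 |J2  (common-e at J1 fixed by 3)
b2 |J2  (C1 outputs effort q/C1)
b1 |J3  (J2: last free bond brings flow in)
b4 |I1  (common-e at J3 fixed by 1)

2  (C1, I1 all integral)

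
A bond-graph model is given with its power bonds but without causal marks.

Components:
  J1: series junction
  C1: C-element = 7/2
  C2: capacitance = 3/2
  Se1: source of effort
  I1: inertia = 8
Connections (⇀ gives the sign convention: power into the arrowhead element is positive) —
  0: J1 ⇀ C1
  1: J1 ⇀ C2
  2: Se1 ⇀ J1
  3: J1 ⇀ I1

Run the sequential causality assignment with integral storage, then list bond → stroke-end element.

bond 0 stroke→J1
bond 1 stroke→J1
bond 2 stroke→J1
bond 3 stroke→I1

b2 stroke at J1  (Se1: effort source, stroke at far end)
b0 stroke at J1  (C1 integral (e out))
b1 stroke at J1  (C2: C, integral causality)
b3 stroke at I1  (only one flow-in slot at J1)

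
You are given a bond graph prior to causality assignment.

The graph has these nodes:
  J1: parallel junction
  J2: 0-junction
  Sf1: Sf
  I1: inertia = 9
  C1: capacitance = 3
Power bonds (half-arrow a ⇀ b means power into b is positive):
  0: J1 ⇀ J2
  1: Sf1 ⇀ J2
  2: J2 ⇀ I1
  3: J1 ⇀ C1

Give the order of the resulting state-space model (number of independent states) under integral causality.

bond 1 stroke at Sf1  (Sf1 (Sf) sets flow on bond)
bond 2 stroke at I1  (I1 integral (f out))
bond 0 stroke at J2  (J2 needs exactly one e-in)
bond 3 stroke at J1  (J1: last free bond brings effort in)

2  (C1, I1 all integral)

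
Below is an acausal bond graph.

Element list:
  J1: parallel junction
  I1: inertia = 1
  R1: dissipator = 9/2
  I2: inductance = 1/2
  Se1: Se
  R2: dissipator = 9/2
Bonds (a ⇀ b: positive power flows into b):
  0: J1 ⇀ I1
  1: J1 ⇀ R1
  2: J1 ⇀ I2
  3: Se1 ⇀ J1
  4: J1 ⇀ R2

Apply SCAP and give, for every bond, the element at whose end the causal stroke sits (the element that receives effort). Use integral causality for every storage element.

#0 stroke at I1
#1 stroke at R1
#2 stroke at I2
#3 stroke at J1
#4 stroke at R2

β3 stroke→J1  (source Se1 imposes e)
β0 stroke→I1  (common-e at J1 fixed by 3)
β1 stroke→R1  (J1: bond 3 brought effort, rest push out)
β2 stroke→I2  (common-e at J1 fixed by 3)
β4 stroke→R2  (J1 effort already set via bond 3)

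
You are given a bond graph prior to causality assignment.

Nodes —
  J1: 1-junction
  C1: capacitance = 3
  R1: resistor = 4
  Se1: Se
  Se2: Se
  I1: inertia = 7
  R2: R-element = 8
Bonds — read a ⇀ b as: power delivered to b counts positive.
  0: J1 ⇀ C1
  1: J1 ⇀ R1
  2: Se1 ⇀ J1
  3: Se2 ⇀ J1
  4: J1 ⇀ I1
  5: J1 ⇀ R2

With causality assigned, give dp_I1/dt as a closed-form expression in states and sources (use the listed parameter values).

dp_I1/dt = E_Se1 + E_Se2 - 12*p_I1/7 - q_C1/3

b2 |J1  (Se1 fixes effort; stroke away)
b3 |J1  (Se2 fixes effort; stroke away)
b0 |J1  (C1 outputs effort q/C1)
b4 |I1  (I1 integral (f out))
b1 |J1  (1-jn J1 has f-setter on 4)
b5 |J1  (J1 flow already set via bond 4)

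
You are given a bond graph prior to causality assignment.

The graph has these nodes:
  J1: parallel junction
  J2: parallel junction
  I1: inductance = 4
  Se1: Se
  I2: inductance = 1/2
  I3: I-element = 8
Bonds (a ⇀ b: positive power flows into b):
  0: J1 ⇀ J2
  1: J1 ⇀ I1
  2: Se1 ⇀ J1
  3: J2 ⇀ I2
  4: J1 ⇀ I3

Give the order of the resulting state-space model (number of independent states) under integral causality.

3  (I1, I2, I3 all integral)

β2 →J1  (Se1 fixes effort; stroke away)
β0 →J2  (J1 effort already set via bond 2)
β1 →I1  (J1 effort already set via bond 2)
β4 →I3  (common-e at J1 fixed by 2)
β3 →I2  (J2: bond 0 brought effort, rest push out)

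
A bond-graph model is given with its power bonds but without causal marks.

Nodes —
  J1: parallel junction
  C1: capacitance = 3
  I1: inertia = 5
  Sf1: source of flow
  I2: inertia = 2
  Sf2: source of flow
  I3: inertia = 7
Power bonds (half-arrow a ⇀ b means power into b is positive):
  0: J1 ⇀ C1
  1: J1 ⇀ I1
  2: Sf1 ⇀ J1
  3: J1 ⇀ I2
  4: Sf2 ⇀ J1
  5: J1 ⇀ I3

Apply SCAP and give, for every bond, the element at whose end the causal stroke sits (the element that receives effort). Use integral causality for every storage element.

b2 stroke→Sf1  (source Sf1 imposes f)
b4 stroke→Sf2  (source Sf2 imposes f)
b0 stroke→J1  (C1 outputs effort q/C1)
b1 stroke→I1  (0-jn J1 has e-setter on 0)
b3 stroke→I2  (J1: bond 0 brought effort, rest push out)
b5 stroke→I3  (common-e at J1 fixed by 0)

β0 stroke at J1
β1 stroke at I1
β2 stroke at Sf1
β3 stroke at I2
β4 stroke at Sf2
β5 stroke at I3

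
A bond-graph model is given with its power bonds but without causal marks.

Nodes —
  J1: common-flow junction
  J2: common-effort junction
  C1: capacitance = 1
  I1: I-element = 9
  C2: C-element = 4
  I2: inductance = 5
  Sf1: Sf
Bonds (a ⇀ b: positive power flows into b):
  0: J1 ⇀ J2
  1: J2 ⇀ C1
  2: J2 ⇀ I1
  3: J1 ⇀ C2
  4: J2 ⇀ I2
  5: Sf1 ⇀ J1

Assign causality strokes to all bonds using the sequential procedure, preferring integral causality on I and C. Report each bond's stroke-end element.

β5 stroke at Sf1  (Sf1 (Sf) sets flow on bond)
β0 stroke at J1  (J1 flow already set via bond 5)
β3 stroke at J1  (1-jn J1 has f-setter on 5)
β1 stroke at J2  (C1 integral (e out))
β2 stroke at I1  (J2: bond 1 brought effort, rest push out)
β4 stroke at I2  (0-jn J2 has e-setter on 1)

b0 |J1
b1 |J2
b2 |I1
b3 |J1
b4 |I2
b5 |Sf1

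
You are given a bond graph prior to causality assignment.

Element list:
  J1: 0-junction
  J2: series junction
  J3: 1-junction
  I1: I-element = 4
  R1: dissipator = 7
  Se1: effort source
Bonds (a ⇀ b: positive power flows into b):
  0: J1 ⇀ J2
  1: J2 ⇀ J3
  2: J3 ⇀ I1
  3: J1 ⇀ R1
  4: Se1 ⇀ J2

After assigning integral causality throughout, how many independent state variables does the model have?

β4 stroke→J2  (Se1: effort source, stroke at far end)
β2 stroke→I1  (prefer integral on I1)
β1 stroke→J3  (1-jn J3 has f-setter on 2)
β0 stroke→J2  (J2 flow already set via bond 1)
β3 stroke→J1  (J1 needs exactly one e-in)

1  (I1 all integral)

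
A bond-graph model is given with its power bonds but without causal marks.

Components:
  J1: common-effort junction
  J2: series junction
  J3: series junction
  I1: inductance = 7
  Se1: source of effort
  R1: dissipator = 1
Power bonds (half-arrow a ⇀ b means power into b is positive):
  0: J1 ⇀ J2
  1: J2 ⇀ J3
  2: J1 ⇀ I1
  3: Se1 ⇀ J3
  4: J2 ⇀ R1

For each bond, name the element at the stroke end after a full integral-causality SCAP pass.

bond 0 stroke at J1
bond 1 stroke at J2
bond 2 stroke at I1
bond 3 stroke at J3
bond 4 stroke at J2

b3 |J3  (Se1 fixes effort; stroke away)
b1 |J2  (closing 1-jn rule on J3)
b2 |I1  (I1 integral (f out))
b0 |J1  (J1: last free bond brings effort in)
b4 |J2  (J2: bond 0 brought flow, rest push out)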